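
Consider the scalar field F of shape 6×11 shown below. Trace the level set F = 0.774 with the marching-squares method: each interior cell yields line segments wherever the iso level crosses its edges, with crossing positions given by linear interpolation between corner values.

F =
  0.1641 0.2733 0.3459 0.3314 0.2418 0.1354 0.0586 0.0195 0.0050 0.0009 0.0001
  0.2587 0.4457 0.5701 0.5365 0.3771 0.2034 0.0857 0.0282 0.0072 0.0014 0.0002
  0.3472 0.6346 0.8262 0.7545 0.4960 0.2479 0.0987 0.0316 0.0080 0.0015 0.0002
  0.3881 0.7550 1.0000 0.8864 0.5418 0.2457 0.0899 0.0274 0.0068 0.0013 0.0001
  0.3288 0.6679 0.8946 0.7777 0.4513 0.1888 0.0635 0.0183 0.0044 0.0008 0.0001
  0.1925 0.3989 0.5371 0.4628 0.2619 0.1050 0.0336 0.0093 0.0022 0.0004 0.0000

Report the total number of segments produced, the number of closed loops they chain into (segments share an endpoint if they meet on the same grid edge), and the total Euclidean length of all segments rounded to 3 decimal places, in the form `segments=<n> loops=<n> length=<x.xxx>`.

cell (1,1): code 0100 → (1.796,2.000)–(2.000,1.728)
cell (1,2): code 1000 → (2.000,2.728)–(1.796,2.000)
cell (2,1): code 0110 → (2.000,1.728)–(3.000,1.078)
cell (2,2): code 1101 → (2.148,3.000)–(2.000,2.728)
cell (2,3): code 1000 → (3.000,3.326)–(2.148,3.000)
cell (3,1): code 0110 → (3.000,1.078)–(4.000,1.468)
cell (3,3): code 1001 → (4.000,3.011)–(3.000,3.326)
cell (4,1): code 0010 → (4.000,1.468)–(4.337,2.000)
cell (4,2): code 0011 → (4.337,2.000)–(4.012,3.000)
cell (4,3): code 0001 → (4.012,3.000)–(4.000,3.011)
total: 10 segments, chained into 1 closed loop(s), length Σ = 7.330812

segments=10 loops=1 length=7.331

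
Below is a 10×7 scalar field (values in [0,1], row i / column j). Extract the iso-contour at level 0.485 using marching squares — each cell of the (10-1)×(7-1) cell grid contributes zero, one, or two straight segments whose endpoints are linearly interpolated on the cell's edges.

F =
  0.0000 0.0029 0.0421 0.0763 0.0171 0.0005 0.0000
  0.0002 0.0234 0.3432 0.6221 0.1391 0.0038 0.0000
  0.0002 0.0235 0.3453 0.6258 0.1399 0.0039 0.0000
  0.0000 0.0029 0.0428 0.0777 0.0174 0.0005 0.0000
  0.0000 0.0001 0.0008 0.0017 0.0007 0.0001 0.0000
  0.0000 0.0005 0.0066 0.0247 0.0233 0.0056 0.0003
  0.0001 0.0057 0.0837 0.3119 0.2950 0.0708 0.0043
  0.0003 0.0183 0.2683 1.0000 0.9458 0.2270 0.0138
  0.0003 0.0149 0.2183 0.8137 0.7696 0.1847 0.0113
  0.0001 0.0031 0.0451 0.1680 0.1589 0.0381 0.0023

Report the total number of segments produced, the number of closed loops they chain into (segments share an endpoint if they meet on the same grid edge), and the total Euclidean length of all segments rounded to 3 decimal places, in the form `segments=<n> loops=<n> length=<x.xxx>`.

segments=14 loops=2 length=11.315

cell (0,2): code 0100 → (0.749,3.000)–(1.000,2.508)
cell (0,3): code 1000 → (1.000,3.284)–(0.749,3.000)
cell (1,2): code 0110 → (1.000,2.508)–(2.000,2.498)
cell (1,3): code 1001 → (2.000,3.290)–(1.000,3.284)
cell (2,2): code 0010 → (2.000,2.498)–(2.257,3.000)
cell (2,3): code 0001 → (2.257,3.000)–(2.000,3.290)
cell (6,2): code 0100 → (6.252,3.000)–(7.000,2.296)
cell (6,3): code 1100 → (6.292,4.000)–(6.252,3.000)
cell (6,4): code 1000 → (7.000,4.641)–(6.292,4.000)
cell (7,2): code 0110 → (7.000,2.296)–(8.000,2.448)
cell (7,4): code 1001 → (8.000,4.487)–(7.000,4.641)
cell (8,2): code 0010 → (8.000,2.448)–(8.509,3.000)
cell (8,3): code 0011 → (8.509,3.000)–(8.466,4.000)
cell (8,4): code 0001 → (8.466,4.000)–(8.000,4.487)
total: 14 segments, chained into 2 closed loop(s), length Σ = 11.314558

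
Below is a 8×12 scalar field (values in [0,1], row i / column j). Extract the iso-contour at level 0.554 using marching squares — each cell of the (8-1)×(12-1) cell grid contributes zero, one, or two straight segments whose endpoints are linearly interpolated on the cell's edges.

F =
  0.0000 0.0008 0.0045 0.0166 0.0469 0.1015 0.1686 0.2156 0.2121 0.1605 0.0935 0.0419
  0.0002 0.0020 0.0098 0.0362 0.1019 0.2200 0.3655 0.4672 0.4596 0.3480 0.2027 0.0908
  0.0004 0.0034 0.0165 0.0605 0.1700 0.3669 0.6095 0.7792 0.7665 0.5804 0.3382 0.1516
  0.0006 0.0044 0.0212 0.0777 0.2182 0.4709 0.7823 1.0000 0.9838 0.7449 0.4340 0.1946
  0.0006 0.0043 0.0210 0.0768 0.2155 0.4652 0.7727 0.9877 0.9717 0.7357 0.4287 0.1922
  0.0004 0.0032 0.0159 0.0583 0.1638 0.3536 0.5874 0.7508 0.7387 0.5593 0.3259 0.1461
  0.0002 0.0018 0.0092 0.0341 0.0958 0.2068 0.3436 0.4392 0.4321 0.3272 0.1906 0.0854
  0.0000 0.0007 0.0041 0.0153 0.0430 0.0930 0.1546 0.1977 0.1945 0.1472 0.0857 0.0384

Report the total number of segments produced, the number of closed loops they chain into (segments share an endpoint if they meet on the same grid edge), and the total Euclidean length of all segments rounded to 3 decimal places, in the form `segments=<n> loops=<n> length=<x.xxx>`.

cell (1,5): code 0100 → (1.773,6.000)–(2.000,5.771)
cell (1,6): code 1100 → (1.278,7.000)–(1.773,6.000)
cell (1,7): code 1100 → (1.308,8.000)–(1.278,7.000)
cell (1,8): code 1100 → (1.886,9.000)–(1.308,8.000)
cell (1,9): code 1000 → (2.000,9.109)–(1.886,9.000)
cell (2,5): code 0110 → (2.000,5.771)–(3.000,5.267)
cell (2,9): code 1001 → (3.000,9.614)–(2.000,9.109)
cell (3,5): code 0110 → (3.000,5.267)–(4.000,5.289)
cell (3,9): code 1001 → (4.000,9.592)–(3.000,9.614)
cell (4,5): code 0110 → (4.000,5.289)–(5.000,5.857)
cell (4,9): code 1001 → (5.000,9.023)–(4.000,9.592)
cell (5,5): code 0010 → (5.000,5.857)–(5.137,6.000)
cell (5,6): code 0011 → (5.137,6.000)–(5.632,7.000)
cell (5,7): code 0011 → (5.632,7.000)–(5.602,8.000)
cell (5,8): code 0011 → (5.602,8.000)–(5.023,9.000)
cell (5,9): code 0001 → (5.023,9.000)–(5.000,9.023)
total: 16 segments, chained into 1 closed loop(s), length Σ = 13.795036

segments=16 loops=1 length=13.795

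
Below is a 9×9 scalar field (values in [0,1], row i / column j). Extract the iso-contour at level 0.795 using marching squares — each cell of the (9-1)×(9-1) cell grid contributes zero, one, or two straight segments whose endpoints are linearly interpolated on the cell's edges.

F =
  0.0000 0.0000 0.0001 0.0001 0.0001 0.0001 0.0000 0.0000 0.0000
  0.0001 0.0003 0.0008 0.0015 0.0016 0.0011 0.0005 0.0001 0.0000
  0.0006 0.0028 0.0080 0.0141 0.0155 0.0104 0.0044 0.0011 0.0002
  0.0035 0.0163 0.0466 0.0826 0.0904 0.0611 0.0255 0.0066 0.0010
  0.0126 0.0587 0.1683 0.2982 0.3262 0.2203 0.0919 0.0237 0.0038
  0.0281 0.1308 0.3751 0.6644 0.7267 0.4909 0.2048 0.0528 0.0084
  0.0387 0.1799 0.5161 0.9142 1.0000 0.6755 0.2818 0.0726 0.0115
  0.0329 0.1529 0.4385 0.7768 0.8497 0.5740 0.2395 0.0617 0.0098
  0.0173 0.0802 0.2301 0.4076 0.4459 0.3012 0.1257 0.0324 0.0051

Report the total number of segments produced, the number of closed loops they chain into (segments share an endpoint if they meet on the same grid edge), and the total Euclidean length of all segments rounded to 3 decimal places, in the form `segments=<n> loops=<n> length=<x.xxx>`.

segments=8 loops=1 length=5.874

cell (5,2): code 0100 → (5.523,3.000)–(6.000,2.701)
cell (5,3): code 1100 → (5.250,4.000)–(5.523,3.000)
cell (5,4): code 1000 → (6.000,4.632)–(5.250,4.000)
cell (6,2): code 0010 → (6.000,2.701)–(6.868,3.000)
cell (6,3): code 0111 → (6.868,3.000)–(7.000,3.250)
cell (6,4): code 1001 → (7.000,4.198)–(6.000,4.632)
cell (7,3): code 0010 → (7.000,3.250)–(7.135,4.000)
cell (7,4): code 0001 → (7.135,4.000)–(7.000,4.198)
total: 8 segments, chained into 1 closed loop(s), length Σ = 5.873538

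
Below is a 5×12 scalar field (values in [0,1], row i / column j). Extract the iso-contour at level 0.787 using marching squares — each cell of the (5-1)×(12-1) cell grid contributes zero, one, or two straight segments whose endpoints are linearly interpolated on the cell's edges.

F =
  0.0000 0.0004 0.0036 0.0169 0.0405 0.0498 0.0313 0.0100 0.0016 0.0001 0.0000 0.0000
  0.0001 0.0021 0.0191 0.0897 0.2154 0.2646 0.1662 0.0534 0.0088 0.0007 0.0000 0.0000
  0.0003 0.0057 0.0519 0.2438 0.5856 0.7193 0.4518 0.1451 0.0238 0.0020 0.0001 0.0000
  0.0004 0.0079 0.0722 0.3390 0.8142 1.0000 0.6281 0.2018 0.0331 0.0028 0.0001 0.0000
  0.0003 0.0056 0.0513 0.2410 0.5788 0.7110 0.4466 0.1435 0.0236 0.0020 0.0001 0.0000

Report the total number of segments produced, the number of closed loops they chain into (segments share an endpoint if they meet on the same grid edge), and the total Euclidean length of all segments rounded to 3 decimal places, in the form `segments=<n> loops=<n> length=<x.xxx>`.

cell (2,3): code 0100 → (2.881,4.000)–(3.000,3.943)
cell (2,4): code 1100 → (2.241,5.000)–(2.881,4.000)
cell (2,5): code 1000 → (3.000,5.573)–(2.241,5.000)
cell (3,3): code 0010 → (3.000,3.943)–(3.116,4.000)
cell (3,4): code 0011 → (3.116,4.000)–(3.737,5.000)
cell (3,5): code 0001 → (3.737,5.000)–(3.000,5.573)
total: 6 segments, chained into 1 closed loop(s), length Σ = 4.509640

segments=6 loops=1 length=4.510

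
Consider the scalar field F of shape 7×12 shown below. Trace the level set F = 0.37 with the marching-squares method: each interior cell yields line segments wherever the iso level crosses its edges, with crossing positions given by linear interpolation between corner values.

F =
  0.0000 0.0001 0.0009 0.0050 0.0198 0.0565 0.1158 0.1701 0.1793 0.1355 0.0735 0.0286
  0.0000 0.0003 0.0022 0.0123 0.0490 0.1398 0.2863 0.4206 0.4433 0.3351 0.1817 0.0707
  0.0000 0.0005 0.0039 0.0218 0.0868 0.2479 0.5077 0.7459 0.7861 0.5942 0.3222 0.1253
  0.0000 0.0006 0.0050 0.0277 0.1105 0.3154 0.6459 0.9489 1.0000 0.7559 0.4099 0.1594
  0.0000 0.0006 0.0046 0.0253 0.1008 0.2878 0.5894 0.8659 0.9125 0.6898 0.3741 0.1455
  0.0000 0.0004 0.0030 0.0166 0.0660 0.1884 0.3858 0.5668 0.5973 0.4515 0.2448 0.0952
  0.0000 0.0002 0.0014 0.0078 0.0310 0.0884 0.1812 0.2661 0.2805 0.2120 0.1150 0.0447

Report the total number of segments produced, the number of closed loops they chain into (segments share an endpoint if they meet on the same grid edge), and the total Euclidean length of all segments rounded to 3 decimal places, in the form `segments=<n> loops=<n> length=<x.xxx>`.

cell (0,6): code 0100 → (0.798,7.000)–(1.000,6.623)
cell (0,7): code 1100 → (0.722,8.000)–(0.798,7.000)
cell (0,8): code 1000 → (1.000,8.677)–(0.722,8.000)
cell (1,5): code 0100 → (1.378,6.000)–(2.000,5.470)
cell (1,6): code 1110 → (1.000,6.623)–(1.378,6.000)
cell (1,8): code 1101 → (1.135,9.000)–(1.000,8.677)
cell (1,9): code 1000 → (2.000,9.824)–(1.135,9.000)
cell (2,5): code 0110 → (2.000,5.470)–(3.000,5.165)
cell (2,9): code 1101 → (2.545,10.000)–(2.000,9.824)
cell (2,10): code 1000 → (3.000,10.159)–(2.545,10.000)
cell (3,5): code 0110 → (3.000,5.165)–(4.000,5.273)
cell (3,10): code 1001 → (4.000,10.018)–(3.000,10.159)
cell (4,5): code 0110 → (4.000,5.273)–(5.000,5.920)
cell (4,9): code 1011 → (5.000,9.394)–(4.032,10.000)
cell (4,10): code 0001 → (4.032,10.000)–(4.000,10.018)
cell (5,5): code 0010 → (5.000,5.920)–(5.077,6.000)
cell (5,6): code 0011 → (5.077,6.000)–(5.654,7.000)
cell (5,7): code 0011 → (5.654,7.000)–(5.717,8.000)
cell (5,8): code 0011 → (5.717,8.000)–(5.340,9.000)
cell (5,9): code 0001 → (5.340,9.000)–(5.000,9.394)
total: 20 segments, chained into 1 closed loop(s), length Σ = 15.596292

segments=20 loops=1 length=15.596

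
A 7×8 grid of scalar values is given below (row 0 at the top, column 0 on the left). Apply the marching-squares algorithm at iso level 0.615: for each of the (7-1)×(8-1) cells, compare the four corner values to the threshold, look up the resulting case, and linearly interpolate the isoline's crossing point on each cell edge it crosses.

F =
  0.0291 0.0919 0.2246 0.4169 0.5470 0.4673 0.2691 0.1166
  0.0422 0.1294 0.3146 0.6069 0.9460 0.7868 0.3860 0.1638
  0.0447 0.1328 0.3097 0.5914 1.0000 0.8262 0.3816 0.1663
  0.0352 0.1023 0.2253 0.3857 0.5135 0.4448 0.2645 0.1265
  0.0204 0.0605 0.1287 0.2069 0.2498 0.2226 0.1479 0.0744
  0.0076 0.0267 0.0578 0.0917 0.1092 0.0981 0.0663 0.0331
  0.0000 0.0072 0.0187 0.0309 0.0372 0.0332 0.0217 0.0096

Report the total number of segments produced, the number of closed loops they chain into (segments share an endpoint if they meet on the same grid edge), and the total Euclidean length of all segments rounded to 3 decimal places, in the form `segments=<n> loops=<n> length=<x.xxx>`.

cell (0,3): code 0100 → (0.170,4.000)–(1.000,3.024)
cell (0,4): code 1100 → (0.462,5.000)–(0.170,4.000)
cell (0,5): code 1000 → (1.000,5.429)–(0.462,5.000)
cell (1,3): code 0110 → (1.000,3.024)–(2.000,3.058)
cell (1,5): code 1001 → (2.000,5.475)–(1.000,5.429)
cell (2,3): code 0010 → (2.000,3.058)–(2.791,4.000)
cell (2,4): code 0011 → (2.791,4.000)–(2.554,5.000)
cell (2,5): code 0001 → (2.554,5.000)–(2.000,5.475)
total: 8 segments, chained into 1 closed loop(s), length Σ = 7.999947

segments=8 loops=1 length=8.000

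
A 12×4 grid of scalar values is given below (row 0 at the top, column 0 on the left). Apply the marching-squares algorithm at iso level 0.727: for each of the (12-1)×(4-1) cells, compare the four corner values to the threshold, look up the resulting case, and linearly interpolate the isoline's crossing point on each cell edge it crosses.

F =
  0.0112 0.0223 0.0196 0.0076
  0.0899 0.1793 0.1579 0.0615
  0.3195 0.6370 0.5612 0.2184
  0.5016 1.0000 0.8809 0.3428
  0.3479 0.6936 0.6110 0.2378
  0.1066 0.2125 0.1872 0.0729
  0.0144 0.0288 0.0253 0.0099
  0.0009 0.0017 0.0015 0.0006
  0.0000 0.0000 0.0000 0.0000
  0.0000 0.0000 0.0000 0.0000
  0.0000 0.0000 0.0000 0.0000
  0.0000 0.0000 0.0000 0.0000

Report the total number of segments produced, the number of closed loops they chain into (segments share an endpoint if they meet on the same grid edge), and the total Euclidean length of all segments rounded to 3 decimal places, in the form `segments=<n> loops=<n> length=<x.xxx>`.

cell (2,0): code 0100 → (2.248,1.000)–(3.000,0.452)
cell (2,1): code 1100 → (2.519,2.000)–(2.248,1.000)
cell (2,2): code 1000 → (3.000,2.286)–(2.519,2.000)
cell (3,0): code 0010 → (3.000,0.452)–(3.891,1.000)
cell (3,1): code 0011 → (3.891,1.000)–(3.570,2.000)
cell (3,2): code 0001 → (3.570,2.000)–(3.000,2.286)
total: 6 segments, chained into 1 closed loop(s), length Σ = 5.260330

segments=6 loops=1 length=5.260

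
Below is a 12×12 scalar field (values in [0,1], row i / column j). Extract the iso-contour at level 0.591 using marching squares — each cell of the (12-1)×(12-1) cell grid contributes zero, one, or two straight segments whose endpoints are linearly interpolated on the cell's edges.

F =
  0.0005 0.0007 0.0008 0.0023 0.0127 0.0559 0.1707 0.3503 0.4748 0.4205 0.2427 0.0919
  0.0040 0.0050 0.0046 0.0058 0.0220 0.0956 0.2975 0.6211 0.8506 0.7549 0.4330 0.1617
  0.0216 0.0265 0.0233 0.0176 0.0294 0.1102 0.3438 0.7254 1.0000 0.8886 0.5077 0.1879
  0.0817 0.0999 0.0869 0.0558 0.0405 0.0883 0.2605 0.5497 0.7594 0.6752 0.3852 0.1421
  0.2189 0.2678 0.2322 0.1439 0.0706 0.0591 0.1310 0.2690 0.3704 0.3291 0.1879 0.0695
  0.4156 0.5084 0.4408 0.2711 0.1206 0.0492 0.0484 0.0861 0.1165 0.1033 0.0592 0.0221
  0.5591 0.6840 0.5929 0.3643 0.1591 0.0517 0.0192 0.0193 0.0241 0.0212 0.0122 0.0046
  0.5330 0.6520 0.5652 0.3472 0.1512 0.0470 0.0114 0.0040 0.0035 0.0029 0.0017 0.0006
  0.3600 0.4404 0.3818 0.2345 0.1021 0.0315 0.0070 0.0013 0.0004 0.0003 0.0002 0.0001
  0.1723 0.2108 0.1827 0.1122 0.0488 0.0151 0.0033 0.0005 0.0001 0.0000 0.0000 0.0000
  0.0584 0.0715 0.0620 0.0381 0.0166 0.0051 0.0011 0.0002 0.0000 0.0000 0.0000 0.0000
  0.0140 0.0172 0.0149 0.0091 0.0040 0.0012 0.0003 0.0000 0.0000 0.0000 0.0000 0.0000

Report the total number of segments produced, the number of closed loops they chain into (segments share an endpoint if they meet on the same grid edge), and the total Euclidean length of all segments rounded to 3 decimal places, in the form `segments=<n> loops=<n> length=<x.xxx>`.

cell (0,6): code 0100 → (0.889,7.000)–(1.000,6.907)
cell (0,7): code 1100 → (0.309,8.000)–(0.889,7.000)
cell (0,8): code 1100 → (0.510,9.000)–(0.309,8.000)
cell (0,9): code 1000 → (1.000,9.509)–(0.510,9.000)
cell (1,6): code 0110 → (1.000,6.907)–(2.000,6.648)
cell (1,9): code 1001 → (2.000,9.781)–(1.000,9.509)
cell (2,6): code 0010 → (2.000,6.648)–(2.765,7.000)
cell (2,7): code 0111 → (2.765,7.000)–(3.000,7.197)
cell (2,9): code 1001 → (3.000,9.290)–(2.000,9.781)
cell (3,7): code 0010 → (3.000,7.197)–(3.433,8.000)
cell (3,8): code 0011 → (3.433,8.000)–(3.243,9.000)
cell (3,9): code 0001 → (3.243,9.000)–(3.000,9.290)
cell (5,0): code 0100 → (5.470,1.000)–(6.000,0.255)
cell (5,1): code 1100 → (5.988,2.000)–(5.470,1.000)
cell (5,2): code 1000 → (6.000,2.008)–(5.988,2.000)
cell (6,0): code 0110 → (6.000,0.255)–(7.000,0.487)
cell (6,1): code 1011 → (7.000,1.703)–(6.069,2.000)
cell (6,2): code 0001 → (6.069,2.000)–(6.000,2.008)
cell (7,0): code 0010 → (7.000,0.487)–(7.288,1.000)
cell (7,1): code 0001 → (7.288,1.000)–(7.000,1.703)
total: 20 segments, chained into 2 closed loop(s), length Σ = 15.144171

segments=20 loops=2 length=15.144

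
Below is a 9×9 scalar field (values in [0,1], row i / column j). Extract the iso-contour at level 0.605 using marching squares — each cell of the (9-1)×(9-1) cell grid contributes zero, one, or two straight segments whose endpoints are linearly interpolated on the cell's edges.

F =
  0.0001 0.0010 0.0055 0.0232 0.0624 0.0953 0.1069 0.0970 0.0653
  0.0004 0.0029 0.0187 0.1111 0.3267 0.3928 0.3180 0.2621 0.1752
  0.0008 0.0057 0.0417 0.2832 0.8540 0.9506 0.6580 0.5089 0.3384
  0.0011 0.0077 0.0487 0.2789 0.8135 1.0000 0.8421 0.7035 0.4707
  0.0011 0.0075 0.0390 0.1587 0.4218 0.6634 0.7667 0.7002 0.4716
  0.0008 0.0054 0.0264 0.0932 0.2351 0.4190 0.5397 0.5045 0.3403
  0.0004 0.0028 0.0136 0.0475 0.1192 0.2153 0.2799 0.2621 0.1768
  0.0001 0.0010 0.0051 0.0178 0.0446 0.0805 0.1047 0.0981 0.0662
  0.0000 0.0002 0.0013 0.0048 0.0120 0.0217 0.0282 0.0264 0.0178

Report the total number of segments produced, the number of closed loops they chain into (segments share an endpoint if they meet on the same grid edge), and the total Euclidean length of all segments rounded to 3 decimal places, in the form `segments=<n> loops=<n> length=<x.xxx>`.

segments=14 loops=1 length=11.280

cell (1,3): code 0100 → (1.528,4.000)–(2.000,3.564)
cell (1,4): code 1100 → (1.380,5.000)–(1.528,4.000)
cell (1,5): code 1100 → (1.844,6.000)–(1.380,5.000)
cell (1,6): code 1000 → (2.000,6.355)–(1.844,6.000)
cell (2,3): code 0110 → (2.000,3.564)–(3.000,3.610)
cell (2,6): code 1101 → (2.494,7.000)–(2.000,6.355)
cell (2,7): code 1000 → (3.000,7.423)–(2.494,7.000)
cell (3,3): code 0010 → (3.000,3.610)–(3.532,4.000)
cell (3,4): code 0111 → (3.532,4.000)–(4.000,4.758)
cell (3,7): code 1001 → (4.000,7.416)–(3.000,7.423)
cell (4,4): code 0010 → (4.000,4.758)–(4.239,5.000)
cell (4,5): code 0011 → (4.239,5.000)–(4.712,6.000)
cell (4,6): code 0011 → (4.712,6.000)–(4.486,7.000)
cell (4,7): code 0001 → (4.486,7.000)–(4.000,7.416)
total: 14 segments, chained into 1 closed loop(s), length Σ = 11.279510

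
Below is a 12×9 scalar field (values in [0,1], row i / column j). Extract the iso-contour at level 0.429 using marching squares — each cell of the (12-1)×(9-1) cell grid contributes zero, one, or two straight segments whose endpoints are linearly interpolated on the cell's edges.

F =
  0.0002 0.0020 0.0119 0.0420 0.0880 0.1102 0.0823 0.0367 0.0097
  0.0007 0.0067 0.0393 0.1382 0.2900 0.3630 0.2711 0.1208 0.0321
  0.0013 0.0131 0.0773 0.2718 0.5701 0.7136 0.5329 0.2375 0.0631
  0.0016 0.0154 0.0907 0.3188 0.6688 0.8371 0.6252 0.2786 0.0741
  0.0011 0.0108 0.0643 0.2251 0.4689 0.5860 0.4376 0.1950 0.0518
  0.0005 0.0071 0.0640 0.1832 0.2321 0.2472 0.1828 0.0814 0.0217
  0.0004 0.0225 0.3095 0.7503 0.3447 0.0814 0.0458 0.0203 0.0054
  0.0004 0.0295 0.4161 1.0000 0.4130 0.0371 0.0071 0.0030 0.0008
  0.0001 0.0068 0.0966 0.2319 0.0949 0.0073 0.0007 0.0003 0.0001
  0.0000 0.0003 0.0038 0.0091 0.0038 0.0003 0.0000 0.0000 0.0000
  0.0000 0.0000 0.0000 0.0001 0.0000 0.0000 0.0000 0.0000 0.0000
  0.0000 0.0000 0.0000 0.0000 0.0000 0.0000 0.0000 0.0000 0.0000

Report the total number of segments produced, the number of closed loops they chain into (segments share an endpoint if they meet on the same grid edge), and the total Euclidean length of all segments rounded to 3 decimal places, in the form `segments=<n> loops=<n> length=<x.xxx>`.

segments=18 loops=2 length=16.466

cell (1,3): code 0100 → (1.496,4.000)–(2.000,3.527)
cell (1,4): code 1100 → (1.188,5.000)–(1.496,4.000)
cell (1,5): code 1100 → (1.603,6.000)–(1.188,5.000)
cell (1,6): code 1000 → (2.000,6.352)–(1.603,6.000)
cell (2,3): code 0110 → (2.000,3.527)–(3.000,3.315)
cell (2,6): code 1001 → (3.000,6.566)–(2.000,6.352)
cell (3,3): code 0110 → (3.000,3.315)–(4.000,3.836)
cell (3,6): code 1001 → (4.000,6.035)–(3.000,6.566)
cell (4,3): code 0010 → (4.000,3.836)–(4.168,4.000)
cell (4,4): code 0011 → (4.168,4.000)–(4.463,5.000)
cell (4,5): code 0011 → (4.463,5.000)–(4.034,6.000)
cell (4,6): code 0001 → (4.034,6.000)–(4.000,6.035)
cell (5,2): code 0100 → (5.433,3.000)–(6.000,2.271)
cell (5,3): code 1000 → (6.000,3.792)–(5.433,3.000)
cell (6,2): code 0110 → (6.000,2.271)–(7.000,2.022)
cell (6,3): code 1001 → (7.000,3.973)–(6.000,3.792)
cell (7,2): code 0010 → (7.000,2.022)–(7.743,3.000)
cell (7,3): code 0001 → (7.743,3.000)–(7.000,3.973)
total: 18 segments, chained into 2 closed loop(s), length Σ = 16.466457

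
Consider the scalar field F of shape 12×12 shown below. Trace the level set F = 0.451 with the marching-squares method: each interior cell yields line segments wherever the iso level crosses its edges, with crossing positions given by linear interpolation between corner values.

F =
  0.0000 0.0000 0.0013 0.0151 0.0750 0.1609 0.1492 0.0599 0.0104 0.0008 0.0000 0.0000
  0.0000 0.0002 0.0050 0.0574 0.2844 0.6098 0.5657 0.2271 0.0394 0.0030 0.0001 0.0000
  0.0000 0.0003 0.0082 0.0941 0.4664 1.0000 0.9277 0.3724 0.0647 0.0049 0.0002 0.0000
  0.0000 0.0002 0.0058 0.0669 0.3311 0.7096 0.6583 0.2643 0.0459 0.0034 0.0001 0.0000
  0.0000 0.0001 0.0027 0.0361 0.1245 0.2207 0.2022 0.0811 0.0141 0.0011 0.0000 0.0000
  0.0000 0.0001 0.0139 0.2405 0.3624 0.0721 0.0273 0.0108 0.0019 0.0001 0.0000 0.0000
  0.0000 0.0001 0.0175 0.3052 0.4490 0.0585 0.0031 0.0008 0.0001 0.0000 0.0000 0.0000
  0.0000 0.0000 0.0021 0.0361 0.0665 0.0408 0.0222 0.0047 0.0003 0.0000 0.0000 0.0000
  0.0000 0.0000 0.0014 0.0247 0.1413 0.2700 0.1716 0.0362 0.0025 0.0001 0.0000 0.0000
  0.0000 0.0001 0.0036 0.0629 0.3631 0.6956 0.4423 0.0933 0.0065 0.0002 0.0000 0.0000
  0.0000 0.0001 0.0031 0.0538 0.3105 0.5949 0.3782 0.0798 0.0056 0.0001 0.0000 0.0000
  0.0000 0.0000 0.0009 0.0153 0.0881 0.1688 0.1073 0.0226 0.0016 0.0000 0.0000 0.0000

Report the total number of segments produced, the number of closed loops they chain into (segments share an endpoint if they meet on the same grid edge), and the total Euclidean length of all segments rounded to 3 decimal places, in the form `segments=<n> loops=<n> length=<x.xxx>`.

segments=18 loops=2 length=14.472

cell (0,4): code 0100 → (0.646,5.000)–(1.000,4.512)
cell (0,5): code 1100 → (0.725,6.000)–(0.646,5.000)
cell (0,6): code 1000 → (1.000,6.339)–(0.725,6.000)
cell (1,3): code 0100 → (1.915,4.000)–(2.000,3.959)
cell (1,4): code 1110 → (1.000,4.512)–(1.915,4.000)
cell (1,6): code 1001 → (2.000,6.858)–(1.000,6.339)
cell (2,3): code 0010 → (2.000,3.959)–(2.114,4.000)
cell (2,4): code 0111 → (2.114,4.000)–(3.000,4.317)
cell (2,6): code 1001 → (3.000,6.526)–(2.000,6.858)
cell (3,4): code 0010 → (3.000,4.317)–(3.529,5.000)
cell (3,5): code 0011 → (3.529,5.000)–(3.455,6.000)
cell (3,6): code 0001 → (3.455,6.000)–(3.000,6.526)
cell (8,4): code 0100 → (8.425,5.000)–(9.000,4.264)
cell (8,5): code 1000 → (9.000,5.966)–(8.425,5.000)
cell (9,4): code 0110 → (9.000,4.264)–(10.000,4.494)
cell (9,5): code 1001 → (10.000,5.664)–(9.000,5.966)
cell (10,4): code 0010 → (10.000,4.494)–(10.338,5.000)
cell (10,5): code 0001 → (10.338,5.000)–(10.000,5.664)
total: 18 segments, chained into 2 closed loop(s), length Σ = 14.471543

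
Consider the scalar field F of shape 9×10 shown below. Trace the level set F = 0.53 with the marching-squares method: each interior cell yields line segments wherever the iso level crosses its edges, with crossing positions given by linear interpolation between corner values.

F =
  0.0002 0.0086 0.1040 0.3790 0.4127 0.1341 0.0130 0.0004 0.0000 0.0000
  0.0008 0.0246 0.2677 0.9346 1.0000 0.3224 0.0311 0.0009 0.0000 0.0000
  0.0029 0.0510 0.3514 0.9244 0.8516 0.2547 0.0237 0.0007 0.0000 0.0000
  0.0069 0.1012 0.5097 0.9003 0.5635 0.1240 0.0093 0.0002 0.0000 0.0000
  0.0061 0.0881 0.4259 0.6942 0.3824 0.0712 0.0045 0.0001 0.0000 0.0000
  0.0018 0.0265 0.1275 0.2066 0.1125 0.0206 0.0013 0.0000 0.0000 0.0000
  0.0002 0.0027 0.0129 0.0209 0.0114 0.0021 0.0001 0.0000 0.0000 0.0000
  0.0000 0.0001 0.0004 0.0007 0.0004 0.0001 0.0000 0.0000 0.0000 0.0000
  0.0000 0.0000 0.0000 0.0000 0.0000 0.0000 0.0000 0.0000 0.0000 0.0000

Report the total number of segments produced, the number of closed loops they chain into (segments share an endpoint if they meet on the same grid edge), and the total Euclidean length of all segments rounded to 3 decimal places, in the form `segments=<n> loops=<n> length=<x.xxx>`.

segments=12 loops=1 length=10.681

cell (0,2): code 0100 → (0.272,3.000)–(1.000,2.393)
cell (0,3): code 1100 → (0.200,4.000)–(0.272,3.000)
cell (0,4): code 1000 → (1.000,4.694)–(0.200,4.000)
cell (1,2): code 0110 → (1.000,2.393)–(2.000,2.312)
cell (1,4): code 1001 → (2.000,4.539)–(1.000,4.694)
cell (2,2): code 0110 → (2.000,2.312)–(3.000,2.052)
cell (2,4): code 1001 → (3.000,4.076)–(2.000,4.539)
cell (3,2): code 0110 → (3.000,2.052)–(4.000,2.388)
cell (3,3): code 1011 → (4.000,3.527)–(3.185,4.000)
cell (3,4): code 0001 → (3.185,4.000)–(3.000,4.076)
cell (4,2): code 0010 → (4.000,2.388)–(4.337,3.000)
cell (4,3): code 0001 → (4.337,3.000)–(4.000,3.527)
total: 12 segments, chained into 1 closed loop(s), length Σ = 10.680826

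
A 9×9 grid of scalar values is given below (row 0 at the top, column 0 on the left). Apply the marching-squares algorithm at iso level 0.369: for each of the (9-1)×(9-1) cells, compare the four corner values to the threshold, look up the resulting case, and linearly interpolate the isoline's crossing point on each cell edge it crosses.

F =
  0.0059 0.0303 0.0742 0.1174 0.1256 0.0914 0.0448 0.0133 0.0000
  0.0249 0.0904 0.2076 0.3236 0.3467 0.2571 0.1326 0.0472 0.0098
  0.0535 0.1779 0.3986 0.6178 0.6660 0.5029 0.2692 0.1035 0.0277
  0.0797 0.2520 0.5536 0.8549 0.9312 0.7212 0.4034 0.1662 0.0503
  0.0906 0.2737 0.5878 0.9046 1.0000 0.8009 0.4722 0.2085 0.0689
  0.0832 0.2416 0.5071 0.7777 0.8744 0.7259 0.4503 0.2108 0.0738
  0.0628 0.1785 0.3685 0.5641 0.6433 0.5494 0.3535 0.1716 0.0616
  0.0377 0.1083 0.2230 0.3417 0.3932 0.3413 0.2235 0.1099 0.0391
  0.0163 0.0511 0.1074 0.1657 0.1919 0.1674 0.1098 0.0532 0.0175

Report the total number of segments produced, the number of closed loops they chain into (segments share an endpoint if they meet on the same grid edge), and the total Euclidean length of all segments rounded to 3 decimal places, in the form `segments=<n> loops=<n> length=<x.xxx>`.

segments=22 loops=1 length=17.464

cell (1,1): code 0100 → (1.845,2.000)–(2.000,1.866)
cell (1,2): code 1100 → (1.154,3.000)–(1.845,2.000)
cell (1,3): code 1100 → (1.070,4.000)–(1.154,3.000)
cell (1,4): code 1100 → (1.455,5.000)–(1.070,4.000)
cell (1,5): code 1000 → (2.000,5.573)–(1.455,5.000)
cell (2,1): code 0110 → (2.000,1.866)–(3.000,1.388)
cell (2,5): code 1101 → (2.744,6.000)–(2.000,5.573)
cell (2,6): code 1000 → (3.000,6.145)–(2.744,6.000)
cell (3,1): code 0110 → (3.000,1.388)–(4.000,1.303)
cell (3,6): code 1001 → (4.000,6.391)–(3.000,6.145)
cell (4,1): code 0110 → (4.000,1.303)–(5.000,1.480)
cell (4,6): code 1001 → (5.000,6.339)–(4.000,6.391)
cell (5,1): code 0010 → (5.000,1.480)–(5.996,2.000)
cell (5,2): code 0111 → (5.996,2.000)–(6.000,2.003)
cell (5,5): code 1011 → (6.000,5.921)–(5.840,6.000)
cell (5,6): code 0001 → (5.840,6.000)–(5.000,6.339)
cell (6,2): code 0010 → (6.000,2.003)–(6.877,3.000)
cell (6,3): code 0111 → (6.877,3.000)–(7.000,3.530)
cell (6,4): code 1011 → (7.000,4.466)–(6.867,5.000)
cell (6,5): code 0001 → (6.867,5.000)–(6.000,5.921)
cell (7,3): code 0010 → (7.000,3.530)–(7.120,4.000)
cell (7,4): code 0001 → (7.120,4.000)–(7.000,4.466)
total: 22 segments, chained into 1 closed loop(s), length Σ = 17.463533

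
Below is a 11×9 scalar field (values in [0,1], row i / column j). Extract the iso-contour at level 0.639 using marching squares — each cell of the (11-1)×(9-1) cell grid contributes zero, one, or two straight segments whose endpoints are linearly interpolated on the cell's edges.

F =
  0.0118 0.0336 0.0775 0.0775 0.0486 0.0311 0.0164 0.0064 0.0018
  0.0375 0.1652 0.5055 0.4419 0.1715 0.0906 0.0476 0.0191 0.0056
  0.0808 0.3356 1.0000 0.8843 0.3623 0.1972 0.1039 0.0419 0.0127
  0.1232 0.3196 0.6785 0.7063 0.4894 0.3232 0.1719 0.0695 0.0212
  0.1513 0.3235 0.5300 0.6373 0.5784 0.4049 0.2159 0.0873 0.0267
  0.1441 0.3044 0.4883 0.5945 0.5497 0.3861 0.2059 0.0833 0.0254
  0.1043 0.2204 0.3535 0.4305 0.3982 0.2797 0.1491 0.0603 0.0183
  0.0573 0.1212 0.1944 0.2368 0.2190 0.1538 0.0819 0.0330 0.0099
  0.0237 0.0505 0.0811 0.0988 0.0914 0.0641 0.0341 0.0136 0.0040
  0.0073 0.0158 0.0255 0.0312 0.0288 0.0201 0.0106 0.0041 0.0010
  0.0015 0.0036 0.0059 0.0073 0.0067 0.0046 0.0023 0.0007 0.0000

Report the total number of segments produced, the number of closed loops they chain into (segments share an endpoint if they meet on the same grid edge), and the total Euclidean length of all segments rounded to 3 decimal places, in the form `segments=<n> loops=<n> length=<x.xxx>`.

segments=8 loops=1 length=7.292

cell (1,1): code 0100 → (1.270,2.000)–(2.000,1.457)
cell (1,2): code 1100 → (1.446,3.000)–(1.270,2.000)
cell (1,3): code 1000 → (2.000,3.470)–(1.446,3.000)
cell (2,1): code 0110 → (2.000,1.457)–(3.000,1.890)
cell (2,3): code 1001 → (3.000,3.310)–(2.000,3.470)
cell (3,1): code 0010 → (3.000,1.890)–(3.266,2.000)
cell (3,2): code 0011 → (3.266,2.000)–(3.975,3.000)
cell (3,3): code 0001 → (3.975,3.000)–(3.000,3.310)
total: 8 segments, chained into 1 closed loop(s), length Σ = 7.292093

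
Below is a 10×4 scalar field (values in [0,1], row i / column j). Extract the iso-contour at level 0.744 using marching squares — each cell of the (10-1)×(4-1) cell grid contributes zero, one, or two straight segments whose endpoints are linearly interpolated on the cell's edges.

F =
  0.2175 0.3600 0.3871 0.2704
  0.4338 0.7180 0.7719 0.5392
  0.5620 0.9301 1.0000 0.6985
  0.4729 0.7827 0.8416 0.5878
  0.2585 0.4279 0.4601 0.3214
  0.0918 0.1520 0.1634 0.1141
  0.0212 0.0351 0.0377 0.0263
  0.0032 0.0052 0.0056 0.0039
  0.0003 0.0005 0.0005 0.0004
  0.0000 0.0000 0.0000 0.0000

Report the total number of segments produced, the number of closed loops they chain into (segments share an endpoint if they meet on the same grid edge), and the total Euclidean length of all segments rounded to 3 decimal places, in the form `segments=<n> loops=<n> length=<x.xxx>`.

cell (0,1): code 0100 → (0.927,2.000)–(1.000,1.482)
cell (0,2): code 1000 → (1.000,2.120)–(0.927,2.000)
cell (1,0): code 0100 → (1.123,1.000)–(2.000,0.494)
cell (1,1): code 1110 → (1.000,1.482)–(1.123,1.000)
cell (1,2): code 1001 → (2.000,2.849)–(1.000,2.120)
cell (2,0): code 0110 → (2.000,0.494)–(3.000,0.875)
cell (2,2): code 1001 → (3.000,2.385)–(2.000,2.849)
cell (3,0): code 0010 → (3.000,0.875)–(3.109,1.000)
cell (3,1): code 0011 → (3.109,1.000)–(3.256,2.000)
cell (3,2): code 0001 → (3.256,2.000)–(3.000,2.385)
total: 10 segments, chained into 1 closed loop(s), length Σ = 7.221832

segments=10 loops=1 length=7.222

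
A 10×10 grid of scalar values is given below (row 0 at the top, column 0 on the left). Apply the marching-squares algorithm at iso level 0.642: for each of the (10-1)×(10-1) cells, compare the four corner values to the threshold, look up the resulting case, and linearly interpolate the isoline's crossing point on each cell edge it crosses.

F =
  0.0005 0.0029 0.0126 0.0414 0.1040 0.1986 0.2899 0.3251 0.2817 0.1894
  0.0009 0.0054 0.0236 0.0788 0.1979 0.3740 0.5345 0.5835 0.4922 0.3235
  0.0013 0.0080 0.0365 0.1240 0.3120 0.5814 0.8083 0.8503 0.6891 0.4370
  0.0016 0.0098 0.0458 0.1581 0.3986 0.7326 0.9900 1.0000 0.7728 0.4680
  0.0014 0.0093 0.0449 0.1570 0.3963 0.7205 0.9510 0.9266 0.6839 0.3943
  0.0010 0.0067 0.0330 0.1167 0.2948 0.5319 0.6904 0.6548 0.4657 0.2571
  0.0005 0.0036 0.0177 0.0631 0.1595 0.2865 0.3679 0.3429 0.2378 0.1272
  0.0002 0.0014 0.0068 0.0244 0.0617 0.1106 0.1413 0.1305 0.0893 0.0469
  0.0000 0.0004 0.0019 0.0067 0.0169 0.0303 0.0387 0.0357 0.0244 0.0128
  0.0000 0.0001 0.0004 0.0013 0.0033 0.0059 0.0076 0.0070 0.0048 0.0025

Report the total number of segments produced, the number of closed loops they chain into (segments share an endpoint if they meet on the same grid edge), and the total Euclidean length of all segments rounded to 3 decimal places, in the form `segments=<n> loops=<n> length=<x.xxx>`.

cell (1,5): code 0100 → (1.393,6.000)–(2.000,5.267)
cell (1,6): code 1100 → (1.219,7.000)–(1.393,6.000)
cell (1,7): code 1100 → (1.761,8.000)–(1.219,7.000)
cell (1,8): code 1000 → (2.000,8.187)–(1.761,8.000)
cell (2,4): code 0100 → (2.401,5.000)–(3.000,4.729)
cell (2,5): code 1110 → (2.000,5.267)–(2.401,5.000)
cell (2,8): code 1001 → (3.000,8.429)–(2.000,8.187)
cell (3,4): code 0110 → (3.000,4.729)–(4.000,4.758)
cell (3,8): code 1001 → (4.000,8.145)–(3.000,8.429)
cell (4,4): code 0010 → (4.000,4.758)–(4.416,5.000)
cell (4,5): code 0111 → (4.416,5.000)–(5.000,5.695)
cell (4,7): code 1011 → (5.000,7.068)–(4.192,8.000)
cell (4,8): code 0001 → (4.192,8.000)–(4.000,8.145)
cell (5,5): code 0010 → (5.000,5.695)–(5.150,6.000)
cell (5,6): code 0011 → (5.150,6.000)–(5.041,7.000)
cell (5,7): code 0001 → (5.041,7.000)–(5.000,7.068)
total: 16 segments, chained into 1 closed loop(s), length Σ = 11.904305

segments=16 loops=1 length=11.904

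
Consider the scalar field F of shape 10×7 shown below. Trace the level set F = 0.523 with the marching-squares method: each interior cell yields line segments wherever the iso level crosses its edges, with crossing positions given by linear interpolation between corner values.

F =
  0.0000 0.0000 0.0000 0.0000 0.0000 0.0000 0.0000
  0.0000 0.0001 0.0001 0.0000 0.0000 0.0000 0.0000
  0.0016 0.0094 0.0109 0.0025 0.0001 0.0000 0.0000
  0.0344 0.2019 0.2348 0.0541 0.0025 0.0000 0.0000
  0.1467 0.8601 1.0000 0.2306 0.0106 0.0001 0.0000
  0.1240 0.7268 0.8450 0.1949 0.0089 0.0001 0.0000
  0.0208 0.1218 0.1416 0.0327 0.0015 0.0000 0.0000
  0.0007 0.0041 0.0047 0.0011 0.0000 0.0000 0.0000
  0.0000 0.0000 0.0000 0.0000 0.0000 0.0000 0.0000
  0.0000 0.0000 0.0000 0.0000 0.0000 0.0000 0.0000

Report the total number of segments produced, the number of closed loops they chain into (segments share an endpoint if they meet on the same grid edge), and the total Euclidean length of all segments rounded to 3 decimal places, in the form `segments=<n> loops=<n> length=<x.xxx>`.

cell (3,0): code 0100 → (3.488,1.000)–(4.000,0.527)
cell (3,1): code 1100 → (3.377,2.000)–(3.488,1.000)
cell (3,2): code 1000 → (4.000,2.620)–(3.377,2.000)
cell (4,0): code 0110 → (4.000,0.527)–(5.000,0.662)
cell (4,2): code 1001 → (5.000,2.495)–(4.000,2.620)
cell (5,0): code 0010 → (5.000,0.662)–(5.337,1.000)
cell (5,1): code 0011 → (5.337,1.000)–(5.458,2.000)
cell (5,2): code 0001 → (5.458,2.000)–(5.000,2.495)
total: 8 segments, chained into 1 closed loop(s), length Σ = 6.757909

segments=8 loops=1 length=6.758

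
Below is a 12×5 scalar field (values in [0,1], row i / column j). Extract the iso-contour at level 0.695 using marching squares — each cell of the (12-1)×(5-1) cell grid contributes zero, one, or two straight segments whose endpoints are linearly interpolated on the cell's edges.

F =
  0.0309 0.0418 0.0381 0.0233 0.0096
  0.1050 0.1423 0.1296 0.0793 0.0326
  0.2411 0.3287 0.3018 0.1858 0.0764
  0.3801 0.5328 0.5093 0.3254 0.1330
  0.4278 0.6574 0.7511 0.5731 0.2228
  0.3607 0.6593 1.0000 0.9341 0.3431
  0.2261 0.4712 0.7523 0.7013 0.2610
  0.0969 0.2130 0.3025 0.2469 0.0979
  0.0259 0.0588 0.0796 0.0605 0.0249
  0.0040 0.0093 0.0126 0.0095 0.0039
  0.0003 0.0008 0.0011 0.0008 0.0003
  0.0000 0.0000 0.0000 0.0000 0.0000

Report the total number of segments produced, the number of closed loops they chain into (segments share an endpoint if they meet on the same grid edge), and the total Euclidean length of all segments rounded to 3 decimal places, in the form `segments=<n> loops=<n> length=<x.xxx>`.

segments=10 loops=1 length=7.172

cell (3,1): code 0100 → (3.768,2.000)–(4.000,1.401)
cell (3,2): code 1000 → (4.000,2.315)–(3.768,2.000)
cell (4,1): code 0110 → (4.000,1.401)–(5.000,1.105)
cell (4,2): code 1101 → (4.338,3.000)–(4.000,2.315)
cell (4,3): code 1000 → (5.000,3.405)–(4.338,3.000)
cell (5,1): code 0110 → (5.000,1.105)–(6.000,1.796)
cell (5,3): code 1001 → (6.000,3.014)–(5.000,3.405)
cell (6,1): code 0010 → (6.000,1.796)–(6.127,2.000)
cell (6,2): code 0011 → (6.127,2.000)–(6.014,3.000)
cell (6,3): code 0001 → (6.014,3.000)–(6.000,3.014)
total: 10 segments, chained into 1 closed loop(s), length Σ = 7.172060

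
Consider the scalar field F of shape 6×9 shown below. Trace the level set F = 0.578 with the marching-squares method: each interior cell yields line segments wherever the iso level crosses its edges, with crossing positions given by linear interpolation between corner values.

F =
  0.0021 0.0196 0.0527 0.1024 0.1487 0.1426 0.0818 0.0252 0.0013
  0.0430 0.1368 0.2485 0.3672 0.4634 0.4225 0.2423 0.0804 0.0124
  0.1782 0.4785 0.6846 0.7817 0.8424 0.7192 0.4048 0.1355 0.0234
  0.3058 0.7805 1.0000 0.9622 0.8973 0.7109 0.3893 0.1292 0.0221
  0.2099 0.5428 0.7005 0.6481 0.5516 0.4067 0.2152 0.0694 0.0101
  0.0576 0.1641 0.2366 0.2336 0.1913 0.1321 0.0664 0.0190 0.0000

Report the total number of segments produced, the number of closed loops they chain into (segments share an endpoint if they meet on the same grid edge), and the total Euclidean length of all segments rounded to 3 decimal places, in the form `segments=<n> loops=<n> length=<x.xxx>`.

segments=16 loops=1 length=12.471

cell (1,1): code 0100 → (1.756,2.000)–(2.000,1.483)
cell (1,2): code 1100 → (1.509,3.000)–(1.756,2.000)
cell (1,3): code 1100 → (1.302,4.000)–(1.509,3.000)
cell (1,4): code 1100 → (1.524,5.000)–(1.302,4.000)
cell (1,5): code 1000 → (2.000,5.449)–(1.524,5.000)
cell (2,0): code 0100 → (2.329,1.000)–(3.000,0.573)
cell (2,1): code 1110 → (2.000,1.483)–(2.329,1.000)
cell (2,5): code 1001 → (3.000,5.413)–(2.000,5.449)
cell (3,0): code 0010 → (3.000,0.573)–(3.852,1.000)
cell (3,1): code 0111 → (3.852,1.000)–(4.000,1.223)
cell (3,3): code 1011 → (4.000,3.726)–(3.924,4.000)
cell (3,4): code 0011 → (3.924,4.000)–(3.437,5.000)
cell (3,5): code 0001 → (3.437,5.000)–(3.000,5.413)
cell (4,1): code 0010 → (4.000,1.223)–(4.264,2.000)
cell (4,2): code 0011 → (4.264,2.000)–(4.169,3.000)
cell (4,3): code 0001 → (4.169,3.000)–(4.000,3.726)
total: 16 segments, chained into 1 closed loop(s), length Σ = 12.470640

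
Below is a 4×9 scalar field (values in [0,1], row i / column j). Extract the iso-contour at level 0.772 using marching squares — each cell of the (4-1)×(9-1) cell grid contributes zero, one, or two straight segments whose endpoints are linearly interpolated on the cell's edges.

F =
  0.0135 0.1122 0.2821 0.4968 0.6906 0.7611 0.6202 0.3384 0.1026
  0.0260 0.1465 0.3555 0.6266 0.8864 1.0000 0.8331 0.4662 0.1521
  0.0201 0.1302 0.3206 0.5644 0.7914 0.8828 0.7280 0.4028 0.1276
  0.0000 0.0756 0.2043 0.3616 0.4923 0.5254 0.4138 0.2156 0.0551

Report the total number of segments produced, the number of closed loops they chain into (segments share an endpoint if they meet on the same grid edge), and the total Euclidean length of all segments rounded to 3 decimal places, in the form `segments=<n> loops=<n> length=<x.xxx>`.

segments=10 loops=1 length=7.421

cell (0,3): code 0100 → (0.416,4.000)–(1.000,3.560)
cell (0,4): code 1100 → (0.046,5.000)–(0.416,4.000)
cell (0,5): code 1100 → (0.713,6.000)–(0.046,5.000)
cell (0,6): code 1000 → (1.000,6.167)–(0.713,6.000)
cell (1,3): code 0110 → (1.000,3.560)–(2.000,3.915)
cell (1,5): code 1011 → (2.000,5.716)–(1.581,6.000)
cell (1,6): code 0001 → (1.581,6.000)–(1.000,6.167)
cell (2,3): code 0010 → (2.000,3.915)–(2.065,4.000)
cell (2,4): code 0011 → (2.065,4.000)–(2.310,5.000)
cell (2,5): code 0001 → (2.310,5.000)–(2.000,5.716)
total: 10 segments, chained into 1 closed loop(s), length Σ = 7.420741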